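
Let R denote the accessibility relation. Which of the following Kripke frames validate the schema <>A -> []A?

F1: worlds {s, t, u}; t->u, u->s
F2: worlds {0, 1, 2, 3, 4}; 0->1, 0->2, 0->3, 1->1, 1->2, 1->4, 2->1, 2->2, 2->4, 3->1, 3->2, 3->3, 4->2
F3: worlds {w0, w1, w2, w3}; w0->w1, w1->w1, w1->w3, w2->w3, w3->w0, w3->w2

F1

The schema corresponds to partial functionality: forall x forall y forall z (Rxy & Rxz -> y = z).
F1: satisfies the condition.
F2: fails — 0 sees both 1 and 2.
F3: fails — w1 sees both w1 and w3.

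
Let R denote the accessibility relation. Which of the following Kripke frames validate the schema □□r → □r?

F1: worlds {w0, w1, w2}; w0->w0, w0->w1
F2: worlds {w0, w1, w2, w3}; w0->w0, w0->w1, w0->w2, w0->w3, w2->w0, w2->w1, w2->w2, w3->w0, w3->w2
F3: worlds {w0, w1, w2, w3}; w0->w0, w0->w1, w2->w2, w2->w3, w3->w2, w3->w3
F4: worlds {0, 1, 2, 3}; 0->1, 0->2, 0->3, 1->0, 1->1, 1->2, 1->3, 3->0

This is the axiom for density; its first-order frame correspondent is ∀x ∀y (Rxy → ∃z (Rxz ∧ Rzy)).
F1: ✓.
F2: ✓.
F3: ✓.
F4: fails — R30 but no z with R3z and Rz0.
Valid on: F1, F2, F3.

F1, F2, F3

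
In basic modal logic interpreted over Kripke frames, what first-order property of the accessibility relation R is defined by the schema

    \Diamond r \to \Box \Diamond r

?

Suppose ◇r→□◇r is valid. Take Rxy, Rxz and set V(r)={y}. Then ◇r at x, so □◇r at x, so ◇r at z, so some w with Rzw has r; w=y, i.e. Rzy. By symmetry of the argument, Ryz.
The converse is a direct semantic check.
Frame condition: \forall x \forall y \forall z (Rxy \wedge Rxz \to Ryz).

the Euclidean property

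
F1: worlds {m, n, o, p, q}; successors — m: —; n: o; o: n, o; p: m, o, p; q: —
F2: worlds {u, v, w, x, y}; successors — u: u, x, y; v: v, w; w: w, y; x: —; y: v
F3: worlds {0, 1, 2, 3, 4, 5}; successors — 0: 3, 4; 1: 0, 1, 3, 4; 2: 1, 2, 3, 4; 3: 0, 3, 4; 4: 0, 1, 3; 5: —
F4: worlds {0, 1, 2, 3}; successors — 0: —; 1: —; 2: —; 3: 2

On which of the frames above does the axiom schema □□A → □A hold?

The schema corresponds to density: ∀x ∀y (Rxy → ∃z (Rxz ∧ Rzy)).
F1: holds.
F2: holds.
F3: holds.
F4: fails — R32 but no z with R3z and Rz2.

F1, F2, F3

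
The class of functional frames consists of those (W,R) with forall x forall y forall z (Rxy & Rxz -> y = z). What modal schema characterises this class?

◇q → □q

This is partial functionality; the standard corresponding axiom is CD: ◇q → □q.
Suppose ◇q→□q is valid. Take Rxy, Rxz and set V(q)={y}. Then ◇q at x, so □q at x, so q at z, i.e. z=y.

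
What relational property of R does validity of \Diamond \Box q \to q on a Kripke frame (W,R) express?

symmetry: \forall x \forall y (Rxy \to Ryx)

This schema is equivalent to the B axiom q → □◇q.
It corresponds to symmetry: \forall x \forall y (Rxy \to Ryx).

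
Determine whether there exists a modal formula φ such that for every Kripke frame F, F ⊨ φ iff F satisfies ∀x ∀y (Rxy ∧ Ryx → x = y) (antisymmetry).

If a class were modally definable it would be closed under surjective bounded morphisms (Goldblatt–Thomason).
The 8-cycle (worlds a,b,c,d,e,f,g,h with a→b→c→d→e→f→g→h→a) is antisymmetric. Sending even-indexed worlds to s and odd-indexed worlds to t is a surjective bounded morphism onto the two-world frame with s↔t, which is not antisymmetric.
So the class is not modally definable.

No — not modally definable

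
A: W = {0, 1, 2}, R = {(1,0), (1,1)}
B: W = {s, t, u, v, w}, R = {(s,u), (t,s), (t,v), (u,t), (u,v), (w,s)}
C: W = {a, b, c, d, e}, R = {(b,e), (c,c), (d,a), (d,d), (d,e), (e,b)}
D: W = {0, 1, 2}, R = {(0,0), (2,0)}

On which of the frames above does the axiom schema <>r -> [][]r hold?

D

Frame correspondent (Sahlqvist): forall x forall y forall z ((xRy & x R^2 z) -> exists w (y = w & z = w)) — i.e. a generalized confluence (Geach) condition.
A: fails — 1R0, 1R²1 but 0 ≠ 1.
B: fails — sRu, sR²t but u ≠ t.
C: fails — bRe, bR²b but e ≠ b.
D: holds.
Valid on: D.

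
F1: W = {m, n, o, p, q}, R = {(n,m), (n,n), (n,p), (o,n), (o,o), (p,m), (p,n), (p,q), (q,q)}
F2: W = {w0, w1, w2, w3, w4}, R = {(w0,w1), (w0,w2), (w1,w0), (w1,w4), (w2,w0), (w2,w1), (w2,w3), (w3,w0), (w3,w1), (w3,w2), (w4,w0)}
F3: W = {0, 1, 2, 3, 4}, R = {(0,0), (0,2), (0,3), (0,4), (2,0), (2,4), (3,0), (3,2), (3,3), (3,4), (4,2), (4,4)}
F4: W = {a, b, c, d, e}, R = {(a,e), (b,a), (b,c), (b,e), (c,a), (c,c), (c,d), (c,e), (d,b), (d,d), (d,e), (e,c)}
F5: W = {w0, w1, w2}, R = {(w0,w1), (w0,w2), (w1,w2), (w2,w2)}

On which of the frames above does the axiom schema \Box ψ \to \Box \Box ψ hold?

F5

The schema corresponds to transitivity: \forall x \forall y \forall z (Rxy \wedge Ryz \to Rxz).
F1: fails — Ron and Rnm but not Rom.
F2: fails — Rw1w0 and Rw0w1 but not Rw1w1.
F3: fails — R20 and R02 but not R22.
F4: fails — Rbc and Rcd but not Rbd.
F5: satisfies the condition.
Valid on: F5.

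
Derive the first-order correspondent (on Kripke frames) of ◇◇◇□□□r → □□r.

This is a Sahlqvist (Geach-type) schema ◇^3□^3r → □^2◇^0r.
First-order correspondent: ∀x ∀y ∀z ((xR³y ∧ xR²z) → ∃w (yR³w ∧ z = w)).

∀x ∀y ∀z ((xR³y ∧ xR²z) → ∃w (yR³w ∧ z = w))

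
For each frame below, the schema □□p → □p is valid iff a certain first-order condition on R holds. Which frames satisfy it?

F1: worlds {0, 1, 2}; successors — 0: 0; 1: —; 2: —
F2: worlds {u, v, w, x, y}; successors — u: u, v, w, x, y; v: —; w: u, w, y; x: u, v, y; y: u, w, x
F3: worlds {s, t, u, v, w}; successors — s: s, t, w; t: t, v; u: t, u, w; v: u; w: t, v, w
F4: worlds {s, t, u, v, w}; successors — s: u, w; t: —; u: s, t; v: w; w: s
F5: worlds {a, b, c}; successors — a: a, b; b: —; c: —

F1, F2, F3, F5

This is the axiom for density; its first-order frame correspondent is ∀x ∀y (Rxy → ∃z (Rxz ∧ Rzy)).
F1: ✓.
F2: ✓.
F3: ✓.
F4: fails — Rut but no z with Ruz and Rzt.
F5: ✓.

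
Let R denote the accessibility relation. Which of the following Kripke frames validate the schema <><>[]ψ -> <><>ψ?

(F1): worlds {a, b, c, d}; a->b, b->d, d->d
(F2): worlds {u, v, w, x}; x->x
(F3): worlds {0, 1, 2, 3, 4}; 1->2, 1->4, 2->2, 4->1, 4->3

(F1), (F2)

Frame correspondent (Sahlqvist): forall x forall y (x R^2 y -> exists w (yRw & x R^2 w)) — i.e. a generalized confluence (Geach) condition.
(F1): condition met.
(F2): condition met.
(F3): fails — 1R²3 but no w with 3Rw and 1R²w.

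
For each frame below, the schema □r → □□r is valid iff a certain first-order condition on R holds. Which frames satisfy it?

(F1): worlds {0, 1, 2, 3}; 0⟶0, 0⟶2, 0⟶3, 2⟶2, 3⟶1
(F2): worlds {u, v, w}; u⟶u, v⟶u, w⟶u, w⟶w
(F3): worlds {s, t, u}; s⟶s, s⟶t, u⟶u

Frame correspondent (Sahlqvist): ∀x ∀y ∀z (Rxy ∧ Ryz → Rxz) — i.e. transitivity.
(F1): fails — R03 and R31 but not R01.
(F2): ✓.
(F3): ✓.

(F2), (F3)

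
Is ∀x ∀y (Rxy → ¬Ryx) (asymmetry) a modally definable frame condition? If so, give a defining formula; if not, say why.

Any modally definable frame class is closed under surjective bounded morphisms.
The 3-cycle (worlds 0,1,2 with 0→1→2→0) is asymmetric. Mapping every world to a single reflexive point • is a surjective bounded morphism, and the reflexive point is not asymmetric (R•• but asymmetry requires ¬R••).
So no modal formula (or set of formulas) defines exactly the asymmetric frames.

No — not modally definable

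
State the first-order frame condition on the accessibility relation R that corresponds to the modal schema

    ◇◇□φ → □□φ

This is a Sahlqvist (Geach-type) schema ◇^2□^1φ → □^2◇^0φ.
Minimal-valuation argument: fix x; take any y with xR^2y and any z with xR^2z. Set V(φ) to the set of worlds R-reachable from y in exactly 1 step. Then □^1φ holds at y, so the antecedent holds at x; validity forces ◇^0φ at z, giving a w with zR^0w and yR^1w.
First-order correspondent: ∀x ∀y ∀z ((xR²y ∧ xR²z) → ∃w (yRw ∧ z = w)).

∀x ∀y ∀z ((xR²y ∧ xR²z) → ∃w (yRw ∧ z = w))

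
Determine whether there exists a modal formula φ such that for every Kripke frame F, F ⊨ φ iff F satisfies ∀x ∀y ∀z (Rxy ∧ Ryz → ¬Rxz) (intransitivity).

No — not modally definable

Any modally definable frame class is closed under surjective bounded morphisms.
The 3-cycle (worlds a,b,c with a→b→c→a) is intransitive. Mapping every world to a single reflexive point • is a surjective bounded morphism; the reflexive point is not intransitive (R••∧R•• but R••).
So no modal formula (or set of formulas) defines exactly the intransitive frames.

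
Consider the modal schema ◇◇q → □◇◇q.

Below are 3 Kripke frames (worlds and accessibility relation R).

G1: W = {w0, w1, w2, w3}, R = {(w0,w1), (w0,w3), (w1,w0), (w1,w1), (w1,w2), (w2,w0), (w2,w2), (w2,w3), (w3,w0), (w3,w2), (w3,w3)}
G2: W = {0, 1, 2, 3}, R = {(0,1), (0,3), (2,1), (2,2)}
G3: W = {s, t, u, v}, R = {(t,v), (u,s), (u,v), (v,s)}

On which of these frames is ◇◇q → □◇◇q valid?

G1

This is the axiom for a generalized confluence (Geach) condition; its first-order frame correspondent is ∀x ∀y ∀z ((xR²y ∧ xRz) → ∃w (y = w ∧ zR²w)).
G1: satisfies the condition.
G2: fails — 2R²1, 2R1 but no w with 1=w and 1R²w.
G3: fails — tR²s, tRv but no w with s=w and vR²w.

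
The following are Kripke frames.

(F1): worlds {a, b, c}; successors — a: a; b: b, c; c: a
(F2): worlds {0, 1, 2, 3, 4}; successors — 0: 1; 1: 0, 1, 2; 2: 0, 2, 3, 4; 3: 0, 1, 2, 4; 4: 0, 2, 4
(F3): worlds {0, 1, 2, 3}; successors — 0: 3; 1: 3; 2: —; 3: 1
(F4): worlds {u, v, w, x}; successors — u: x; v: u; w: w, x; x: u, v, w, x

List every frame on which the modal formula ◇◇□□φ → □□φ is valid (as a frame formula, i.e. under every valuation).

This is the axiom for a generalized confluence (Geach) condition; its first-order frame correspondent is ∀x ∀y ∀z ((xR²y ∧ xR²z) → ∃w (yR²w ∧ z = w)).
(F1): fails — bR²a, bR²b but no w with aR²w and b=w.
(F2): fails — 1R²0, 1R²3 but no w with 0R²w and 3=w.
(F3): condition met.
(F4): fails — uR²v, uR²u but no t with vR²t and u=t.

(F3)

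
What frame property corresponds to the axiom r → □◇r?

This schema is the B axiom.
Its frame correspondent is symmetry — ∀x ∀y (Rxy → Ryx).

symmetry: ∀x ∀y (Rxy → Ryx)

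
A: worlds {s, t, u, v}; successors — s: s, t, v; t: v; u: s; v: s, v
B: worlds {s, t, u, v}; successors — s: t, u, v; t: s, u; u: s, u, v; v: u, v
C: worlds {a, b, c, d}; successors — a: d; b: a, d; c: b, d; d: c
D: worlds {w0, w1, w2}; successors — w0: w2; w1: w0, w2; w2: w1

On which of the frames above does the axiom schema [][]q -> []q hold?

A

Frame correspondent (Sahlqvist): forall x forall y (Rxy -> exists z (Rxz & Rzy)) — i.e. density.
A: holds.
B: fails — Rst but no z with Rsz and Rzt.
C: fails — Rdc but no z with Rdz and Rzc.
D: fails — Rw0w2 but no z with Rw0z and Rzw2.
Valid on: A.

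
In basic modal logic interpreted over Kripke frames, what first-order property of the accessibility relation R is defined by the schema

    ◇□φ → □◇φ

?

convergence

This schema is the .2 axiom.
Its frame correspondent is convergence — ∀x ∀y ∀z (Rxy ∧ Rxz → ∃w (Ryw ∧ Rzw)).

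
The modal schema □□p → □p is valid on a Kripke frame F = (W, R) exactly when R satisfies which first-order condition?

Suppose □□p→□p is valid. Take Rxy and set V(p)={w : xR²w}. Then □□p at x, so □p at x, so p at y, i.e. ∃z(Rxz∧Rzy).

density: ∀x ∀y (Rxy → ∃z (Rxz ∧ Rzy))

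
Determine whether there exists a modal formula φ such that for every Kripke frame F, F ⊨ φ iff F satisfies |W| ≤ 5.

Modal frame validity is preserved under disjoint unions.
Any modal formula valid on each of 6 disjoint one-world frames is valid on their disjoint union (validity is preserved under disjoint unions). Each one-world frame has |W|=1≤5, but the union has |W|=6.
So no modal formula (or set of formulas) defines exactly the |W|≤5 frames.

Not definable by any modal formula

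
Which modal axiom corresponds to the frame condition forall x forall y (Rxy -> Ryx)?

ψ → □◇ψ

A defining formula is ψ → □◇ψ (the B axiom).
Suppose ψ→□◇ψ is valid. Take Rxy and set V(ψ)={x}. Then ψ at x, so □◇ψ at x, so ◇ψ at y, so some z with Ryz has ψ; z=x, i.e. Ryx.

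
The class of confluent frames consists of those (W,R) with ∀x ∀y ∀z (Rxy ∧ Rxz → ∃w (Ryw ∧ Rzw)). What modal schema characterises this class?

◇□s → □◇s

A defining formula is ◇□s → □◇s (the .2 axiom).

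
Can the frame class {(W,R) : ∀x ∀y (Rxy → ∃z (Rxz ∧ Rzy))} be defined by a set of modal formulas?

Definable; □□r → □r defines it

Yes: it is density, defined by the C4 schema □□r → □r.
Suppose □□r→□r is valid. Take Rxy and set V(r)={w : xR²w}. Then □□r at x, so □r at x, so r at y, i.e. ∃z(Rxz∧Rzy).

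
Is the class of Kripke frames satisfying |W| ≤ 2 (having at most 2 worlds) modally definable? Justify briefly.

If a class were modally definable it would be closed under disjoint unions (Goldblatt–Thomason).
Any modal formula valid on each of 3 disjoint one-world frames is valid on their disjoint union (validity is preserved under disjoint unions). Each one-world frame has |W|=1≤2, but the union has |W|=3.
So no modal formula (or set of formulas) defines exactly the |W|≤2 frames.

Not modally definable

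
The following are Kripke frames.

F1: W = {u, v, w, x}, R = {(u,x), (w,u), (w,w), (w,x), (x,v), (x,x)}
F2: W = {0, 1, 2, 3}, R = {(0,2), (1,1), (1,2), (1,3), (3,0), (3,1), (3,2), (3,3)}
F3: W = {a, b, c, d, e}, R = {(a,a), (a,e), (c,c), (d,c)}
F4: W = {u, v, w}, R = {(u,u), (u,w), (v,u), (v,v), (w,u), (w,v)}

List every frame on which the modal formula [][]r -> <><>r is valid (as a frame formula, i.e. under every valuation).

F4

The schema corresponds to a generalized confluence (Geach) condition: forall x exists w (x R^2 w & x R^2 w).
F1: fails — at v but no t with vR²t and vR²t.
F2: fails — at 0 but no w with 0R²w and 0R²w.
F3: fails — at b but no w with bR²w and bR²w.
F4: holds.
Valid on: F4.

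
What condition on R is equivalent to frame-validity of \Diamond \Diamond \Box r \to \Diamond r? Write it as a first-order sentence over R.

\forall x \forall y (x R^2 y \to \exists w (yRw \wedge xRw))

This is a Sahlqvist (Geach-type) schema ◇^2□^1r → □^0◇^1r.
First-order correspondent: \forall x \forall y (x R^2 y \to \exists w (yRw \wedge xRw)).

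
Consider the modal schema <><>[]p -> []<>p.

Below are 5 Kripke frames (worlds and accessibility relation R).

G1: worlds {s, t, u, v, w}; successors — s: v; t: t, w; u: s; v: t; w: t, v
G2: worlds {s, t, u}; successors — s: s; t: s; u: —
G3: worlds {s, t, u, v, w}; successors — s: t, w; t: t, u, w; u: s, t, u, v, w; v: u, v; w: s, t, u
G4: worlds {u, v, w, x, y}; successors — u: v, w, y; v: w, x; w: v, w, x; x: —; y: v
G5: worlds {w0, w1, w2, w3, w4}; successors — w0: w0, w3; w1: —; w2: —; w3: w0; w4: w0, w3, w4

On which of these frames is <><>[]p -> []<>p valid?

Frame correspondent (Sahlqvist): forall x forall y forall z ((x R^2 y & xRz) -> exists w (yRw & zRw)) — i.e. a generalized confluence (Geach) condition.
G1: fails — uR²v, uRs but no w* with vRw* and sRw*.
G2: holds.
G3: fails — uR²s, uRv but no w* with sRw* and vRw*.
G4: fails — uR²v, uRy but no t with vRt and yRt.
G5: holds.

G2, G5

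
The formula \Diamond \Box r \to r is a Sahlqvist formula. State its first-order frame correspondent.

Symmetry

This schema is equivalent to the B axiom r → □◇r.
It corresponds to symmetry: \forall x \forall y (Rxy \to Ryx).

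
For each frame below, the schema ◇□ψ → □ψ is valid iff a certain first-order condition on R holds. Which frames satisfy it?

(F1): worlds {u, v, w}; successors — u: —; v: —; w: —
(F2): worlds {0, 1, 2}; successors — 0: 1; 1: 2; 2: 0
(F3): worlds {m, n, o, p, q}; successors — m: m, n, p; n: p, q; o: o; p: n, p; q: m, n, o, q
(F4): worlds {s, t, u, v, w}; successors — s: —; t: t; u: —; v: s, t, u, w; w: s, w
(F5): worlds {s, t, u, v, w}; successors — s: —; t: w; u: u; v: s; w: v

(F1)

The schema corresponds to a generalized confluence (Geach) condition: ∀x ∀y ∀z ((xRy ∧ xRz) → ∃w (yRw ∧ z = w)).
(F1): ✓.
(F2): fails — 0R1, 0R1 but no w with 1Rw and 1=w.
(F3): fails — mRn, mRm but no w with nRw and m=w.
(F4): fails — vRs, vRs but no w* with sRw* and s=w*.
(F5): fails — tRw, tRw but no w* with wRw* and w=w*.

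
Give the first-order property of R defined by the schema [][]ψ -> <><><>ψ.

This is a Sahlqvist (Geach-type) schema ◇^0□^2ψ → □^0◇^3ψ.
Minimal-valuation argument: fix x; take any y with xR^0y and any z with xR^0z. Set V(ψ) to the set of worlds R-reachable from y in exactly 2 steps. Then □^2ψ holds at y, so the antecedent holds at x; validity forces ◇^3ψ at z, giving a w with zR^3w and yR^2w.
First-order correspondent: forall x exists w (x R^2 w & x R^3 w).

forall x exists w (x R^2 w & x R^3 w)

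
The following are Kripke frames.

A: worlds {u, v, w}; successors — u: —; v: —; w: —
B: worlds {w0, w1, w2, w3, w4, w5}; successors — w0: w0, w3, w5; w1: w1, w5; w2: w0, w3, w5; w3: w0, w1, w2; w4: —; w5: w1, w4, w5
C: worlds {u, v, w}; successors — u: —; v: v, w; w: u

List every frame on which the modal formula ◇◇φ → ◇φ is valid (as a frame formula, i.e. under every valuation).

This is the axiom for transitivity; its first-order frame correspondent is ∀x ∀y ∀z (Rxy ∧ Ryz → Rxz).
A: ✓.
B: fails — Rw1w5 and Rw5w4 but not Rw1w4.
C: fails — Rvw and Rwu but not Rvu.
Valid on: A.

A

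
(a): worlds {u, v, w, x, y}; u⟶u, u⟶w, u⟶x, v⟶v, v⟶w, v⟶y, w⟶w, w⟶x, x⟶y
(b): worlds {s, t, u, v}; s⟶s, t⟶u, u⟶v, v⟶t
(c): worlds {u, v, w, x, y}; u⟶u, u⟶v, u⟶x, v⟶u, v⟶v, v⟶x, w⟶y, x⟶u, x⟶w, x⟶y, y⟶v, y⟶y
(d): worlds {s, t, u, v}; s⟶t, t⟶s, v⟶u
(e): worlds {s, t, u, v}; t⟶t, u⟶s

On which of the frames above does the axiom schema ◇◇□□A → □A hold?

(b), (e)

The schema corresponds to a generalized confluence (Geach) condition: ∀x ∀y ∀z ((xR²y ∧ xRz) → ∃w (yR²w ∧ z = w)).
(a): fails — uR²w, uRu but no t with wR²t and u=t.
(b): holds.
(c): fails — uR²w, uRu but no t with wR²t and u=t.
(d): fails — sR²s, sRt but no w with sR²w and t=w.
(e): holds.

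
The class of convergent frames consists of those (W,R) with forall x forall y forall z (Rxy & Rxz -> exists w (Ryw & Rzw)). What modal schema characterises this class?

This is convergence; the standard corresponding axiom is .2: ◇□s → □◇s.
Suppose ◇□s→□◇s is valid. Take Rxy, Rxz and set V(s)={w : Ryw}. Then □s at y so ◇□s at x, so □◇s at x, so ◇s at z, giving w with Rzw and Ryw.

◇□s → □◇s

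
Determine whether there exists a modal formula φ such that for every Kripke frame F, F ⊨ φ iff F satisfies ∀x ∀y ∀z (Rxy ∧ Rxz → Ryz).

Yes, by ◇r → □◇r

Yes: it is the Euclidean property, defined by the 5 schema ◇r → □◇r.
Suppose ◇r→□◇r is valid. Take Rxy, Rxz and set V(r)={y}. Then ◇r at x, so □◇r at x, so ◇r at z, so some w with Rzw has r; w=y, i.e. Rzy. By symmetry of the argument, Ryz.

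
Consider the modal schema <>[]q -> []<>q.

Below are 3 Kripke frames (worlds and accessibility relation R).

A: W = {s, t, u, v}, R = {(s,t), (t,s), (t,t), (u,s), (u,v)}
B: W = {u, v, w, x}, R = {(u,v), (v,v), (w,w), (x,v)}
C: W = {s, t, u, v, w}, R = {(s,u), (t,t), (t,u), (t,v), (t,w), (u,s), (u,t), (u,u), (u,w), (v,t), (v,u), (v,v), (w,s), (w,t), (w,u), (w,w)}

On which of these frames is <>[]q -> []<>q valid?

B, C

This is the axiom for convergence; its first-order frame correspondent is forall x forall y forall z (Rxy & Rxz -> exists w (Ryw & Rzw)).
A: fails — Ruv and Ruv but v and v have no common successor.
B: condition met.
C: condition met.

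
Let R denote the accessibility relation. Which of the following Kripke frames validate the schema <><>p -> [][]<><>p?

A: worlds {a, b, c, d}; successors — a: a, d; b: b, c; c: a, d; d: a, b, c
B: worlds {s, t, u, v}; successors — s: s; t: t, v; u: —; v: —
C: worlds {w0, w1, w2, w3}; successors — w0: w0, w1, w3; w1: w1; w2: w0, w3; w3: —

A

This is the axiom for a generalized confluence (Geach) condition; its first-order frame correspondent is forall x forall y forall z ((x R^2 y & x R^2 z) -> exists w (y = w & z R^2 w)).
A: condition met.
B: fails — tR²t, tR²v but no w with t=w and vR²w.
C: fails — w0R²w0, w0R²w1 but no w with w0=w and w1R²w.
Valid on: A.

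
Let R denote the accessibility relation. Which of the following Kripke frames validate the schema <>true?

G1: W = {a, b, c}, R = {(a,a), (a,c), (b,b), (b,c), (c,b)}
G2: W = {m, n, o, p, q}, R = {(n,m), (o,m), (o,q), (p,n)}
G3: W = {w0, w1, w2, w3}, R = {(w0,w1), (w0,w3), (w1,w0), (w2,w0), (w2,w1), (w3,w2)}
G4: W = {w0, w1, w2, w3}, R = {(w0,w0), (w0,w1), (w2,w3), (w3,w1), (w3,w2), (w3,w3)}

G1, G3

The schema corresponds to seriality: forall x exists y Rxy.
G1: ✓.
G2: fails — world m has no successor.
G3: ✓.
G4: fails — world w1 has no successor.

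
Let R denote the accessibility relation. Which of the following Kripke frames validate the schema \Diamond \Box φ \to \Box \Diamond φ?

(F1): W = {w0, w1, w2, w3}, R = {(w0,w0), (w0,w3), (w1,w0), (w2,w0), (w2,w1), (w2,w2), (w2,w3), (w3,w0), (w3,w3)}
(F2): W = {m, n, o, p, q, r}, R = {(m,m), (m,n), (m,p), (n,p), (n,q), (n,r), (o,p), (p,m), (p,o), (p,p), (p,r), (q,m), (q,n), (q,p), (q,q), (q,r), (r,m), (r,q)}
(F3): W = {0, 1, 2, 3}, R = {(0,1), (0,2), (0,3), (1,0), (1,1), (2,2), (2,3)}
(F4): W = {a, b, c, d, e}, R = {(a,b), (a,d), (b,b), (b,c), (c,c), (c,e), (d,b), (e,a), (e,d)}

(F1)

Frame correspondent (Sahlqvist): \forall x \forall y \forall z (Rxy \wedge Rxz \to \exists w (Ryw \wedge Rzw)) — i.e. convergence.
(F1): holds.
(F2): fails — Rpr and Rpo but r and o have no common successor.
(F3): fails — R02 and R01 but 2 and 1 have no common successor.
(F4): fails — Rcc and Rce but c and e have no common successor.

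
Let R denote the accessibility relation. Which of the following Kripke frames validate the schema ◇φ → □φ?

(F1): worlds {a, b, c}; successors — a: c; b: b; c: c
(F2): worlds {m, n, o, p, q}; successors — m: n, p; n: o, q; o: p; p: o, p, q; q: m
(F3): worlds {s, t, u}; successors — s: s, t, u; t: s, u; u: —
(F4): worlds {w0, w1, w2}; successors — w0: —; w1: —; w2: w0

The schema corresponds to partial functionality: ∀x ∀y ∀z (Rxy ∧ Rxz → y = z).
(F1): ✓.
(F2): fails — m sees both n and p.
(F3): fails — s sees both s and t.
(F4): ✓.

(F1), (F4)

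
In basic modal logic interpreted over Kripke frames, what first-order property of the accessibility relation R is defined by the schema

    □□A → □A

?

Suppose □□A→□A is valid. Take Rxy and set V(A)={w : xR²w}. Then □□A at x, so □A at x, so A at y, i.e. ∃z(Rxz∧Rzy).

density: ∀x ∀y (Rxy → ∃z (Rxz ∧ Rzy))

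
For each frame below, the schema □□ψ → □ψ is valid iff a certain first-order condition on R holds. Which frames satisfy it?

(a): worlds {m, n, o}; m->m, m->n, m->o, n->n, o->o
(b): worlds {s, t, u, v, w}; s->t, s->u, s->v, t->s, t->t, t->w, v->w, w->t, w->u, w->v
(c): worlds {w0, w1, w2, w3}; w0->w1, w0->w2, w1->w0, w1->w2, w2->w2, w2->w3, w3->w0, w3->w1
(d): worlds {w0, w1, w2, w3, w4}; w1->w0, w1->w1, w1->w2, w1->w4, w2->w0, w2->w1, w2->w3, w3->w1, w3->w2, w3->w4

(a)

This is the axiom for density; its first-order frame correspondent is ∀x ∀y (Rxy → ∃z (Rxz ∧ Rzy)).
(a): condition met.
(b): fails — Rwu but no z with Rwz and Rzu.
(c): fails — Rw1w0 but no z with Rw1z and Rzw0.
(d): fails — Rw2w3 but no z with Rw2z and Rzw3.
Valid on: (a).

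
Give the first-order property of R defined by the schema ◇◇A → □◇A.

This is a Sahlqvist (Geach-type) schema ◇^2□^0A → □^1◇^1A.
Minimal-valuation argument: fix x; take any y with xR^2y and any z with xR^1z. Set V(A) to the set of worlds R-reachable from y in exactly 0 steps. Then □^0A holds at y, so the antecedent holds at x; validity forces ◇^1A at z, giving a w with zR^1w and yR^0w.
First-order correspondent: ∀x ∀y ∀z ((xR²y ∧ xRz) → ∃w (y = w ∧ zRw)).

∀x ∀y ∀z ((xR²y ∧ xRz) → ∃w (y = w ∧ zRw))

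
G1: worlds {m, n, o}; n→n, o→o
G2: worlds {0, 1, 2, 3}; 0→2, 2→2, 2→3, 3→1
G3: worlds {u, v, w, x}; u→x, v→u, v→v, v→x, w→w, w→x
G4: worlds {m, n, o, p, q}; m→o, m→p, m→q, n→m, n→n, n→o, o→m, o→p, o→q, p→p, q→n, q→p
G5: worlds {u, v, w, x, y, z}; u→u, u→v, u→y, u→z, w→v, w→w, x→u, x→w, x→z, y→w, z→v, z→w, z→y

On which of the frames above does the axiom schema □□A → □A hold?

G1

Frame correspondent (Sahlqvist): ∀x ∀y (Rxy → ∃z (Rxz ∧ Rzy)) — i.e. density.
G1: ✓.
G2: fails — R31 but no z with R3z and Rz1.
G3: fails — Rux but no z with Ruz and Rzx.
G4: fails — Rom but no z with Roz and Rzm.
G5: fails — Rzy but no t with Rzt and Rty.
Valid on: G1.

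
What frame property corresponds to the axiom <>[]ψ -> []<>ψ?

convergence: forall x forall y forall z (Rxy & Rxz -> exists w (Ryw & Rzw))

This is the .2 axiom.
It corresponds to convergence: forall x forall y forall z (Rxy & Rxz -> exists w (Ryw & Rzw)).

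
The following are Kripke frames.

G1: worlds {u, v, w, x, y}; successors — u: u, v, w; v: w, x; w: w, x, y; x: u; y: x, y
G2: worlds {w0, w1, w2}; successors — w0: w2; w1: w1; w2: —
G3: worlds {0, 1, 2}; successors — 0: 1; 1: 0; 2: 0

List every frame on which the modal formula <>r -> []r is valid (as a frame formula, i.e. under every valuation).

This is the axiom for partial functionality; its first-order frame correspondent is forall x forall y forall z (Rxy & Rxz -> y = z).
G1: fails — u sees both u and v.
G2: condition met.
G3: condition met.

G2, G3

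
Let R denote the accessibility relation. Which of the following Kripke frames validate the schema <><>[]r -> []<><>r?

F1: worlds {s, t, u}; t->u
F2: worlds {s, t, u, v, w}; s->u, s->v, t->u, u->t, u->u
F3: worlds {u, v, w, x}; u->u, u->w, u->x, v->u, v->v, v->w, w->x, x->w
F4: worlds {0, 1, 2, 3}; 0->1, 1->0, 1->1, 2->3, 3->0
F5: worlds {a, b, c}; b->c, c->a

The schema corresponds to a generalized confluence (Geach) condition: forall x forall y forall z ((x R^2 y & xRz) -> exists w (yRw & z R^2 w)).
F1: ✓.
F2: fails — sR²t, sRv but no w* with tRw* and vR²w*.
F3: fails — uR²w, uRw but no t with wRt and wR²t.
F4: ✓.
F5: fails — bR²a, bRc but no w with aRw and cR²w.
Valid on: F1, F4.

F1, F4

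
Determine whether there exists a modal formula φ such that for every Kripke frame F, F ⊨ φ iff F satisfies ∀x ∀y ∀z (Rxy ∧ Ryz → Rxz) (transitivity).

This is a Sahlqvist condition; the 4 axiom □p → □□p defines it.

Yes, by □p → □□p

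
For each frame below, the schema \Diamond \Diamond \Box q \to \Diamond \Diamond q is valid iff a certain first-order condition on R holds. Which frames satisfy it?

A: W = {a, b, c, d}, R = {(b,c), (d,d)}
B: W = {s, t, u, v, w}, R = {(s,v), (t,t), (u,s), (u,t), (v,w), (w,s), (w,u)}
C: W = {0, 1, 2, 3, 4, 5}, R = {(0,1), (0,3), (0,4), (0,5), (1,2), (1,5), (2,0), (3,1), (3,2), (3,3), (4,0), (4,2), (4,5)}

A

The schema corresponds to a generalized confluence (Geach) condition: \forall x \forall y (x R^2 y \to \exists w (yRw \wedge x R^2 w)).
A: ✓.
B: fails — sR²w but no w* with wRw* and sR²w*.
C: fails — 0R²5 but no w with 5Rw and 0R²w.
Valid on: A.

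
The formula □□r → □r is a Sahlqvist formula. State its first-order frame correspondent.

Suppose □□r→□r is valid. Take Rxy and set V(r)={w : xR²w}. Then □□r at x, so □r at x, so r at y, i.e. ∃z(Rxz∧Rzy).

density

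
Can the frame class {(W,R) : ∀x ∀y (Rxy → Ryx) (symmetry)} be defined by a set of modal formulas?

Definable; p → □◇p defines it

This is a Sahlqvist condition; the B axiom p → □◇p defines it.
Suppose p→□◇p is valid. Take Rxy and set V(p)={x}. Then p at x, so □◇p at x, so ◇p at y, so some z with Ryz has p; z=x, i.e. Ryx.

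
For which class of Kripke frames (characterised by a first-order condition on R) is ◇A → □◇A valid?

This schema is the 5 axiom.
It corresponds to the Euclidean property: ∀x ∀y ∀z (Rxy ∧ Rxz → Ryz).

The Euclidean property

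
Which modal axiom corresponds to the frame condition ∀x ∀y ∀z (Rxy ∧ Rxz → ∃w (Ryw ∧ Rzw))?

This is convergence; the standard corresponding axiom is .2: ◇□q → □◇q.
Suppose ◇□q→□◇q is valid. Take Rxy, Rxz and set V(q)={w : Ryw}. Then □q at y so ◇□q at x, so □◇q at x, so ◇q at z, giving w with Rzw and Ryw.

◇□q → □◇q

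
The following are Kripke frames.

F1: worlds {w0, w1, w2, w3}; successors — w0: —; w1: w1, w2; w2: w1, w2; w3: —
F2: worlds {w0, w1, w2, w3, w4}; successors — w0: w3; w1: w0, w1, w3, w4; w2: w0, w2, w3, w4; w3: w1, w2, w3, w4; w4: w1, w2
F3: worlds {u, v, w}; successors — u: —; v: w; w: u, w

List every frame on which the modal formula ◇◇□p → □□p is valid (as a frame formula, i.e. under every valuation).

F1

This is the axiom for a generalized confluence (Geach) condition; its first-order frame correspondent is ∀x ∀y ∀z ((xR²y ∧ xR²z) → ∃w (yRw ∧ z = w)).
F1: condition met.
F2: fails — w0R²w1, w0R²w2 but no w with w1Rw and w2=w.
F3: fails — vR²u, vR²u but no t with uRt and u=t.
Valid on: F1.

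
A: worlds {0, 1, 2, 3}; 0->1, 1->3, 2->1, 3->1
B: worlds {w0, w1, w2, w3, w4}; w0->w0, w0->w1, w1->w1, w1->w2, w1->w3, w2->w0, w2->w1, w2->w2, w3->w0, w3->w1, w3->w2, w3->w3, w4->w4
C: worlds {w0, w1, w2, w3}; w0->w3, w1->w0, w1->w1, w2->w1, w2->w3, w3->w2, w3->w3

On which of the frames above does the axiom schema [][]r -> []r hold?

This is the axiom for density; its first-order frame correspondent is forall x forall y (Rxy -> exists z (Rxz & Rzy)).
A: fails — R01 but no z with R0z and Rz1.
B: holds.
C: holds.

B, C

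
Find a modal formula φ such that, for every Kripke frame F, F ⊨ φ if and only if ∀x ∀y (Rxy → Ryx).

The condition is symmetry. The B schema p → □◇p defines it.
Suppose p→□◇p is valid. Take Rxy and set V(p)={x}. Then p at x, so □◇p at x, so ◇p at y, so some z with Ryz has p; z=x, i.e. Ryx.

p → □◇p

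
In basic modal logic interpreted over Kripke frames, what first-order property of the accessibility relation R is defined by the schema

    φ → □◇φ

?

Suppose φ→□◇φ is valid. Take Rxy and set V(φ)={x}. Then φ at x, so □◇φ at x, so ◇φ at y, so some z with Ryz has φ; z=x, i.e. Ryx.
The converse is a direct semantic check.
So the correspondent is symmetry.

Symmetry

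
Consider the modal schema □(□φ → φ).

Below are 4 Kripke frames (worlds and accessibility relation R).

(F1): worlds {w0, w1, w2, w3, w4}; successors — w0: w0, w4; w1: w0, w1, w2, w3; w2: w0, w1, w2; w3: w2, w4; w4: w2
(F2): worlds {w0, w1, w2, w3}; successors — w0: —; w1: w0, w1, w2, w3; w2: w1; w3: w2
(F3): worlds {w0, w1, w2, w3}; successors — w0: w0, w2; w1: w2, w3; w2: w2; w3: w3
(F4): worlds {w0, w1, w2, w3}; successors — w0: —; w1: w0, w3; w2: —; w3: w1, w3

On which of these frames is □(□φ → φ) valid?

This is the axiom for shift-reflexivity; its first-order frame correspondent is ∀x ∀y (Rxy → Ryy).
(F1): fails — Rw0w4 but not Rw4w4.
(F2): fails — Rw1w2 but not Rw2w2.
(F3): satisfies the condition.
(F4): fails — Rw1w0 but not Rw0w0.
Valid on: (F3).

(F3)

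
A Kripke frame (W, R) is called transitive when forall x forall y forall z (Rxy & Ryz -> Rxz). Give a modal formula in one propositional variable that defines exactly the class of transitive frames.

A defining formula is □r → □□r (the 4 axiom).
Suppose □r→□□r is valid. Take Rxy, Ryz and set V(r)={w : Rxw}. Then □r at x, so □□r at x, so □r at y, so r at z, i.e. Rxz.

□r → □□r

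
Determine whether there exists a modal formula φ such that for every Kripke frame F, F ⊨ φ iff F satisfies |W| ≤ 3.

If a class were modally definable it would be closed under disjoint unions (Goldblatt–Thomason).
Any modal formula valid on each of 4 disjoint one-world frames is valid on their disjoint union (validity is preserved under disjoint unions). Each one-world frame has |W|=1≤3, but the union has |W|=4.
So the class is not modally definable.

No — not modally definable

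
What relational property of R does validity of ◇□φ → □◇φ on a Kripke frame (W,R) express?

convergence: ∀x ∀y ∀z (Rxy ∧ Rxz → ∃w (Ryw ∧ Rzw))

Suppose ◇□φ→□◇φ is valid. Take Rxy, Rxz and set V(φ)={w : Ryw}. Then □φ at y so ◇□φ at x, so □◇φ at x, so ◇φ at z, giving w with Rzw and Ryw.
The converse is a direct semantic check.
Frame condition: ∀x ∀y ∀z (Rxy ∧ Rxz → ∃w (Ryw ∧ Rzw)).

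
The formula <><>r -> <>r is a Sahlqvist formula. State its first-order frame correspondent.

Equivalently (dual form): □r → □□r.
Suppose □r→□□r is valid. Take Rxy, Ryz and set V(r)={w : Rxw}. Then □r at x, so □□r at x, so □r at y, so r at z, i.e. Rxz.

Transitivity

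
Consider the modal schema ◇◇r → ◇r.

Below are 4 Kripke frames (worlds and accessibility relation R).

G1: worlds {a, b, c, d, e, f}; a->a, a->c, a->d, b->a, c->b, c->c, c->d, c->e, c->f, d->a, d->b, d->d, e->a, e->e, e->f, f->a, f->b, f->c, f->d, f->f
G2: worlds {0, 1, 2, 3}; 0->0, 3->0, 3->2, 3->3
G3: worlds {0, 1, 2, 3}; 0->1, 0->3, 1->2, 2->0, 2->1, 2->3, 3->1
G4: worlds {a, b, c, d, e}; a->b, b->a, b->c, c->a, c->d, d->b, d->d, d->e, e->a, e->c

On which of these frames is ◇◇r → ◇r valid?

G2

This is the axiom for transitivity; its first-order frame correspondent is ∀x ∀y ∀z (Rxy ∧ Ryz → Rxz).
G1: fails — Rcd and Rda but not Rca.
G2: holds.
G3: fails — R31 and R12 but not R32.
G4: fails — Rbc and Rcd but not Rbd.
Valid on: G2.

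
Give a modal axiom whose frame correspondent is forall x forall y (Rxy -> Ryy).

□(□s → s)

This is shift-reflexivity; the standard corresponding axiom is T□: □(□s → s).
Suppose □(□s→s) is valid. Take Rxy and set V(s)={w : Ryw}. Then at y, □s holds; since □(□s→s) at x, □s→s at y, so s at y, i.e. Ryy.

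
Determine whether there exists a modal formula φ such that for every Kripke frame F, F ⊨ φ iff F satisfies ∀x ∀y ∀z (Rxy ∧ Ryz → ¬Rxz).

Not definable by any modal formula

Modal frame validity is preserved under surjective bounded morphisms.
The 7-cycle (worlds s,t,u,v,w,x,y with s→t→u→v→w→x→y→s) is intransitive. Mapping every world to a single reflexive point • is a surjective bounded morphism; the reflexive point is not intransitive (R••∧R•• but R••).
So no modal formula (or set of formulas) defines exactly the intransitive frames.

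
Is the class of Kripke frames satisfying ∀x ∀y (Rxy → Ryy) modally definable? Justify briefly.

Yes: it is shift-reflexivity, defined by the T□ schema □(□q → q).

Yes — defined by □(□q → q)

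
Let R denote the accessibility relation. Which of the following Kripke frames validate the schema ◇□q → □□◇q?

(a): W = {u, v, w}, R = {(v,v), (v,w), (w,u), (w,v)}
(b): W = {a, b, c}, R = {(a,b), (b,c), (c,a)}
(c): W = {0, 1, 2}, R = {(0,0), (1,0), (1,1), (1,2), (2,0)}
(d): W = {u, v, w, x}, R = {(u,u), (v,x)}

(c), (d)

Frame correspondent (Sahlqvist): ∀x ∀y ∀z ((xRy ∧ xR²z) → ∃w (yRw ∧ zRw)) — i.e. a generalized confluence (Geach) condition.
(a): fails — vRv, vR²u but no t with vRt and uRt.
(b): fails — aRb, aR²c but no w with bRw and cRw.
(c): ✓.
(d): ✓.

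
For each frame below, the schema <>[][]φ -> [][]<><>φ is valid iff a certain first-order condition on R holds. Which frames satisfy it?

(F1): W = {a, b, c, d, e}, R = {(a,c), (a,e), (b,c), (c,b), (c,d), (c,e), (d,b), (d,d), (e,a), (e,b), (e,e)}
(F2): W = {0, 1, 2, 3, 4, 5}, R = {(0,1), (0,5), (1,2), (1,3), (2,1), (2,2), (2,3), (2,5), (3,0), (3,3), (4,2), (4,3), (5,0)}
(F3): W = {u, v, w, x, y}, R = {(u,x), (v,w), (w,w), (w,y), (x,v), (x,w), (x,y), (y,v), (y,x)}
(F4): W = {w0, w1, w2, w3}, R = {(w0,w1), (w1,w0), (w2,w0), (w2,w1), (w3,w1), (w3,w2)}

(F1), (F3)

This is the axiom for a generalized confluence (Geach) condition; its first-order frame correspondent is forall x forall y forall z ((xRy & x R^2 z) -> exists w (y R^2 w & z R^2 w)).
(F1): holds.
(F2): fails — 0R5, 0R²0 but no w with 5R²w and 0R²w.
(F3): holds.
(F4): fails — w0Rw1, w0R²w0 but no w with w1R²w and w0R²w.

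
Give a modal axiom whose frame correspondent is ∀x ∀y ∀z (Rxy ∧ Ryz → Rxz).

This is transitivity; the standard corresponding axiom is 4: □r → □□r.
Suppose □r→□□r is valid. Take Rxy, Ryz and set V(r)={w : Rxw}. Then □r at x, so □□r at x, so □r at y, so r at z, i.e. Rxz.

□r → □□r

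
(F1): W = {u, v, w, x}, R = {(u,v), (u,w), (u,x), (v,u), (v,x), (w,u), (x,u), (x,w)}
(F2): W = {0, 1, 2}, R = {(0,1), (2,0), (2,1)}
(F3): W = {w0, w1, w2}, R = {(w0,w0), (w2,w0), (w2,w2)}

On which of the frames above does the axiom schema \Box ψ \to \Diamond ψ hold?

This is the axiom for seriality; its first-order frame correspondent is \forall x \exists y Rxy.
(F1): ✓.
(F2): fails — world 1 has no successor.
(F3): fails — world w1 has no successor.
Valid on: (F1).

(F1)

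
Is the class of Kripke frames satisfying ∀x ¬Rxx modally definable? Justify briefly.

Any modally definable frame class is closed under surjective bounded morphisms.
The 5-cycle (worlds a,b,c,d,e with a→b→c→d→e→a) is irreflexive, and the map sending every world to a single reflexive point • is a surjective bounded morphism (forth: every edge maps to (•,•); back: every world has a successor). So any modal formula valid on the 5-cycle is also valid on the reflexive point, which is not irreflexive.
So the class is not modally definable.

Not definable by any modal formula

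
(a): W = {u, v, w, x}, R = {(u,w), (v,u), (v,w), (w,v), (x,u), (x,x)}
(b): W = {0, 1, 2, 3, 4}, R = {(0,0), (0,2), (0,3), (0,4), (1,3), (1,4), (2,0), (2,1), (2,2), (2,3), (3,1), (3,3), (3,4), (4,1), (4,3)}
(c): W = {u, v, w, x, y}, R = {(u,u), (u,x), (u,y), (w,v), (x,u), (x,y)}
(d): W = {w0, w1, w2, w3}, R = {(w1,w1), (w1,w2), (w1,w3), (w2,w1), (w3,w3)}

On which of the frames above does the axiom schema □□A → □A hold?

Frame correspondent (Sahlqvist): ∀x ∀y (Rxy → ∃z (Rxz ∧ Rzy)) — i.e. density.
(a): fails — Ruw but no z with Ruz and Rzw.
(b): condition met.
(c): fails — Rwv but no z with Rwz and Rzv.
(d): condition met.

(b), (d)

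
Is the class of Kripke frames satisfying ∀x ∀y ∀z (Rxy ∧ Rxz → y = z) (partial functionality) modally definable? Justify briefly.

Yes — defined by ◇p → □p

The condition is partial functionality. A defining modal formula is ◇p → □p.
Suppose ◇p→□p is valid. Take Rxy, Rxz and set V(p)={y}. Then ◇p at x, so □p at x, so p at z, i.e. z=y.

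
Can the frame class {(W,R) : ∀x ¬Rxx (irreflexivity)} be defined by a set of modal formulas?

Not modally definable

If a class were modally definable it would be closed under surjective bounded morphisms (Goldblatt–Thomason).
The 4-cycle (worlds w0,w1,w2,w3 with w0→w1→w2→w3→w0) is irreflexive, and the map sending every world to a single reflexive point • is a surjective bounded morphism (forth: every edge maps to (•,•); back: every world has a successor). So any modal formula valid on the 4-cycle is also valid on the reflexive point, which is not irreflexive.
So no modal formula (or set of formulas) defines exactly the irreflexive frames.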